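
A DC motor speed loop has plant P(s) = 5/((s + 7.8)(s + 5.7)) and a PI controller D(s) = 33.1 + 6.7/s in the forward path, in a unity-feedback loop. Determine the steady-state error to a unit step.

0

The open loop D(s)P(s) has a pole at the origin (type 1), so the static position error constant is infinite and e_ss = 1/(1+∞) = 0.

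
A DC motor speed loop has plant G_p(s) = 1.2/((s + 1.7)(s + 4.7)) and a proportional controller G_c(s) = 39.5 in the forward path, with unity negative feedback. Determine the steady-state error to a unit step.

The loop is type 0. Static position error constant K_pos = G_c(0)·G_p(0) = 39.5·0.1502 = 5.932.
Steady-state error to a unit step: e_ss = 1/(1+K_pos) = 1/6.932 = 0.144.

0.144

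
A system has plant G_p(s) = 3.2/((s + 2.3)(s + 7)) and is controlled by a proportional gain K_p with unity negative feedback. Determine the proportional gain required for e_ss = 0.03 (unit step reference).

K_p = 163

Steady-state error for a unit step on this type-0 loop is 1/(1 + K_p·G_p(0)).
G_p(0) = 0.1988. Require 1/(1 + K_p·0.1988) = 0.03, so 1 + 0.1988·K_p = 33.33.
K_p = (33.33 − 1)/0.1988 = 163.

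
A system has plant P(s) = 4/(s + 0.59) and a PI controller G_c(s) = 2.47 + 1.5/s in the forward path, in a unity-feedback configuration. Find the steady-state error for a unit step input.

The open loop G_c(s)P(s) has a pole at the origin (type 1), so the static position error constant is infinite and e_ss = 1/(1+∞) = 0.

0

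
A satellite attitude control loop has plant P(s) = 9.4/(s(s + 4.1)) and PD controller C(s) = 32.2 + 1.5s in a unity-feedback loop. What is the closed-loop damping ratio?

Forward path: (32.2 + 1.5s)·9.4/(s(s+4.1)). The closed-loop characteristic equation is s² + (4.1 + 9.4·1.5)s + 9.4·32.2 = 0.
That is s² + 18.2s + 302.7 = 0, so ω_n = 17.4 rad/s and ζ = 18.2/(2·17.4) = 0.5231.

ζ = 0.523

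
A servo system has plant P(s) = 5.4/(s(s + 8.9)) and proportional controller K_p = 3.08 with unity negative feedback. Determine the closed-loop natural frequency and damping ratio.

ω_n = 4.08 rad/s, ζ = 1.09

With unity feedback the closed-loop characteristic equation is s² + 8.9s + 3.08·5.4 = s² + 8.9s + 16.63 = 0.
Matching s² + 2ζω_n s + ω_n²: ω_n = √16.63 = 4.078 rad/s and 2ζω_n = 8.9, so ζ = 8.9/(2·4.078) = 1.09.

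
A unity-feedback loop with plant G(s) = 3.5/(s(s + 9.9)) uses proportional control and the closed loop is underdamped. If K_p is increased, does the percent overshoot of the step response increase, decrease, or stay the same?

increase

Characteristic equation s² + 9.9s + K_p·3.5 = 0: raising K_p raises ω_n while 2ζω_n = 9.9 is fixed, so ζ falls and overshoot grows.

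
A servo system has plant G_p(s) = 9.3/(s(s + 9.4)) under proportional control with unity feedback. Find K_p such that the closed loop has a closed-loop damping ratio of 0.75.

K_p = 4.22

Closed-loop characteristic equation: s² + 9.4s + K_p·9.3 = 0.
So ω_n = √(9.3K_p) and 2ζω_n = 9.4, giving ζ = 9.4/(2√(9.3K_p)).
Setting ζ = 0.75: √(9.3K_p) = 9.4/(2·0.75) = 6.267, so K_p = 39.27/9.3 = 4.22.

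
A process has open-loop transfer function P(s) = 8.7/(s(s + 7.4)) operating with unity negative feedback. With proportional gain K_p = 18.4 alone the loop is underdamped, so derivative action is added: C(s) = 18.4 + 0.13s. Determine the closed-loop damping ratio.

ζ = 0.337

Forward path: (18.4 + 0.13s)·8.7/(s(s+7.4)). The closed-loop characteristic equation is s² + (7.4 + 8.7·0.13)s + 8.7·18.4 = 0.
That is s² + 8.531s + 160.1 = 0, so ω_n = 12.65 rad/s and ζ = 8.531/(2·12.65) = 0.3371.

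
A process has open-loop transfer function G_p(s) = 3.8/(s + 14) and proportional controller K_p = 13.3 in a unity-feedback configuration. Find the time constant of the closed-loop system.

τ = 0.0155 s

Closed-loop transfer function: T(s) = K_p·G_p(s)/(1 + K_p·G_p(s)) = 50.54/(s + 14 + 50.54) = 50.54/(s + 64.54).
Time constant τ = 1/64.54 = 0.0155 s.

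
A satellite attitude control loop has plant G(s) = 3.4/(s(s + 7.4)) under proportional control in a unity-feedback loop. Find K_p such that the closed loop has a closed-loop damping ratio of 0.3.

Closed-loop characteristic equation: s² + 7.4s + K_p·3.4 = 0.
So ω_n = √(3.4K_p) and 2ζω_n = 7.4, giving ζ = 7.4/(2√(3.4K_p)).
Setting ζ = 0.3: √(3.4K_p) = 7.4/(2·0.3) = 12.33, so K_p = 152.1/3.4 = 44.7.

K_p = 44.7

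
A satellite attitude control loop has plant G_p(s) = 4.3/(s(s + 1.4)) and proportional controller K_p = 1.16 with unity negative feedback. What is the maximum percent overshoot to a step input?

35.5%

From 1 + K_pG_p(s) = 0: s² + 1.4s + 4.988 = 0 ⇒ ω_n = 2.233, ζ = 0.3134.
%OS = 100·exp(−πζ/√(1−ζ²)) = 100·exp(−π·0.3134/√0.9018) = 35.5%.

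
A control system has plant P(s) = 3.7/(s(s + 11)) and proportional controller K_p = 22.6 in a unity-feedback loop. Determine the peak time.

T_p = 0.43 s

Closed-loop characteristic equation: s² + 11s + 83.62 = 0, so ω_n = 9.144 rad/s and ζ = 11/(2·9.144) = 0.6015.
Damped frequency ω_d = ω_n√(1−ζ²) = 7.305 rad/s, so peak time T_p = π/ω_d = 0.43 s.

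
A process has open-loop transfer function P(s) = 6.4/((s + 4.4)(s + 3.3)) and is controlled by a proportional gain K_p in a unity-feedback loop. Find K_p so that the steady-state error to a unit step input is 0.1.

K_p = 20.4

Steady-state error for a unit step on this type-0 loop is 1/(1 + K_p·P(0)).
P(0) = 0.4408. Require 1/(1 + K_p·0.4408) = 0.1, so 1 + 0.4408·K_p = 10.
K_p = (10 − 1)/0.4408 = 20.4.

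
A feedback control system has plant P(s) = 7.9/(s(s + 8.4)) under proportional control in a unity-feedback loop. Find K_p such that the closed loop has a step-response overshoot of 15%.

K_p = 8.36

From %OS = 100·exp(−πζ/√(1−ζ²)) = 15%, ζ = −ln(0.15)/√(π²+ln²(0.15)) = 0.5169.
Characteristic equation s² + 8.4s + 7.9K_p = 0 gives ζ = 8.4/(2√(7.9K_p)).
Setting ζ = 0.5169: √(7.9K_p) = 8.4/(2·0.5169) = 8.125, so K_p = 66.01/7.9 = 8.36.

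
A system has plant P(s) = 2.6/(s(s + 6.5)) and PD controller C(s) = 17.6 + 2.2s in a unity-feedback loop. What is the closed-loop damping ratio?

ζ = 0.903

Forward path: (17.6 + 2.2s)·2.6/(s(s+6.5)). The closed-loop characteristic equation is s² + (6.5 + 2.6·2.2)s + 2.6·17.6 = 0.
That is s² + 12.22s + 45.76 = 0, so ω_n = 6.765 rad/s and ζ = 12.22/(2·6.765) = 0.9032.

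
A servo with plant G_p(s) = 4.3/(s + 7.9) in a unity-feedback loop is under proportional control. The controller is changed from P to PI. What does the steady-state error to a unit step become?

0

The integrator makes K_pos = lim_{s→0} C(s)G(s) infinite, so e_ss = 1/(1+K_pos) = 0.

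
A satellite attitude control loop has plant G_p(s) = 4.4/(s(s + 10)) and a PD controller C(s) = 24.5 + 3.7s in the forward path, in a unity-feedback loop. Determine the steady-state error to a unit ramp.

0.0928

The loop has one pole at the origin (type 1). Velocity error constant K_v = lim_{s→0} s·C(s)G_p(s) = 24.5·4.4/10 = 10.78.
Steady-state error to a unit ramp: e_ss = 1/K_v = 0.0928.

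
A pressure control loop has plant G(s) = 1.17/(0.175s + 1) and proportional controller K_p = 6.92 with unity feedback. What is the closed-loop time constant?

Closed loop: T(s) = K_p·G/(1+K_p·G) = 8.096/(0.175s + 1 + 8.096), with pole at s = −(1 + 8.096)/0.175 = −51.98.
Closed-loop time constant τ = 1/51.98 = 0.0192 s.

τ = 0.0192 s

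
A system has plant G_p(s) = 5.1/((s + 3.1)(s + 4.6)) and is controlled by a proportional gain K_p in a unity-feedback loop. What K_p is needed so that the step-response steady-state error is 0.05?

K_p = 53.1

The loop is type 0, so e_ss(step) = 1/(1 + K_pos) with K_pos = K_p·G_p(0).
G_p(0) = 0.3576. Require 1/(1 + K_p·0.3576) = 0.05, so 1 + 0.3576·K_p = 20.
K_p = (20 − 1)/0.3576 = 53.1.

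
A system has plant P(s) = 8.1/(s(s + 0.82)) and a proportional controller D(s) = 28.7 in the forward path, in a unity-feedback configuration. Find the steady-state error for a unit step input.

0

The open loop D(s)P(s) has a pole at the origin (type 1), so the static position error constant is infinite and e_ss = 1/(1+∞) = 0.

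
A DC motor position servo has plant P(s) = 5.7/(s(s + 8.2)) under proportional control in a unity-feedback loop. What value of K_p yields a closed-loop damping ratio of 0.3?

Closed-loop characteristic equation: s² + 8.2s + K_p·5.7 = 0.
So ω_n = √(5.7K_p) and 2ζω_n = 8.2, giving ζ = 8.2/(2√(5.7K_p)).
Setting ζ = 0.3: √(5.7K_p) = 8.2/(2·0.3) = 13.67, so K_p = 186.8/5.7 = 32.8.

K_p = 32.8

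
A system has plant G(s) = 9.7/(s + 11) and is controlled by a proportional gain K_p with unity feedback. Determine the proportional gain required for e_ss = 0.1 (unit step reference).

K_p = 10.2

The loop is type 0, so e_ss(step) = 1/(1 + K_pos) with K_pos = K_p·G(0).
G(0) = 0.8818. Require 1/(1 + K_p·0.8818) = 0.1, so 1 + 0.8818·K_p = 10.
K_p = (10 − 1)/0.8818 = 10.2.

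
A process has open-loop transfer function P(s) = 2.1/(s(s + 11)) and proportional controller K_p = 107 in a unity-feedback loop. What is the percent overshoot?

Closed-loop characteristic equation: s² + 11s + 224.7 = 0, so ω_n = 14.99 rad/s and ζ = 11/(2·14.99) = 0.3669.
%OS = 100·exp(−πζ/√(1−ζ²)) = 100·exp(−π·0.3669/√0.8654) = 29%.

29%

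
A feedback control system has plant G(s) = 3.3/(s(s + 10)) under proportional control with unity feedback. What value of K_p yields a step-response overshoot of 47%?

K_p = 139

From %OS = 100·exp(−πζ/√(1−ζ²)) = 47%, ζ = −ln(0.47)/√(π²+ln²(0.47)) = 0.2337.
Characteristic equation s² + 10s + 3.3K_p = 0 gives ζ = 10/(2√(3.3K_p)).
Setting ζ = 0.2337: √(3.3K_p) = 10/(2·0.2337) = 21.4, so K_p = 457.8/3.3 = 139.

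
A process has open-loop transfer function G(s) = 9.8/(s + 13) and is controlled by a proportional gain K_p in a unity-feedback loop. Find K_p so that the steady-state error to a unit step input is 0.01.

For a type-0 loop with proportional control, e_ss = 1/(1 + K_p·G(0)).
G(0) = 0.7538. Require 1/(1 + K_p·0.7538) = 0.01, so 1 + 0.7538·K_p = 100.
K_p = (100 − 1)/0.7538 = 131.

K_p = 131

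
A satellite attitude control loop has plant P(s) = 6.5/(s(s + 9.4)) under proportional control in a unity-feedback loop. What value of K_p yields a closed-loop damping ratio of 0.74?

K_p = 6.21

Closed-loop characteristic equation: s² + 9.4s + K_p·6.5 = 0.
So ω_n = √(6.5K_p) and 2ζω_n = 9.4, giving ζ = 9.4/(2√(6.5K_p)).
Setting ζ = 0.74: √(6.5K_p) = 9.4/(2·0.74) = 6.351, so K_p = 40.34/6.5 = 6.21.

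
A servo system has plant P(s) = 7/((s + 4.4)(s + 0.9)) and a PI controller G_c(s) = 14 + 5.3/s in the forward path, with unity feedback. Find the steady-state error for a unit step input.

The open loop G_c(s)P(s) has a pole at the origin (type 1), so the static position error constant is infinite and e_ss = 1/(1+∞) = 0.

0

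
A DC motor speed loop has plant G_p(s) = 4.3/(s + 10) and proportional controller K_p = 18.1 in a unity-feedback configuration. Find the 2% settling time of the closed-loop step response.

T_s ≈ 0.0455 s

Closed-loop transfer function: T(s) = K_p·G_p(s)/(1 + K_p·G_p(s)) = 77.83/(s + 10 + 77.83) = 77.83/(s + 87.83).
Time constant τ = 1/87.83 = 0.01139 s, so the 2% settling time is about 4τ = 0.0455 s.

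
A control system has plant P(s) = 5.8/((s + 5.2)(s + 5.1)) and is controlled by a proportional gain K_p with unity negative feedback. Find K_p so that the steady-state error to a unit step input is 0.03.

For a type-0 loop with proportional control, e_ss = 1/(1 + K_p·P(0)).
P(0) = 0.2187. Require 1/(1 + K_p·0.2187) = 0.03, so 1 + 0.2187·K_p = 33.33.
K_p = (33.33 − 1)/0.2187 = 148.

K_p = 148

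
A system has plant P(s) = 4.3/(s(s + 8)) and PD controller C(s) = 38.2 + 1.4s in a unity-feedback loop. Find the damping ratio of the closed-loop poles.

ζ = 0.547

Forward path: (38.2 + 1.4s)·4.3/(s(s+8)). The closed-loop characteristic equation is s² + (8 + 4.3·1.4)s + 4.3·38.2 = 0.
That is s² + 14.02s + 164.3 = 0, so ω_n = 12.82 rad/s and ζ = 14.02/(2·12.82) = 0.547.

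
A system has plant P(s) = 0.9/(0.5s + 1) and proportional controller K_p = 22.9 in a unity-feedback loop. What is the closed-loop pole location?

s = -43.22

Closed loop: T(s) = K_p·P/(1+K_p·P) = 20.61/(0.5s + 1 + 20.61), with pole at s = −(1 + 20.61)/0.5 = −43.22.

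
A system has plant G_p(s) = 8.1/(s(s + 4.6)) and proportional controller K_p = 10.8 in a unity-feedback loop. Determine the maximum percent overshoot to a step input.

Closed-loop characteristic equation: s² + 4.6s + 87.48 = 0, so ω_n = 9.353 rad/s and ζ = 4.6/(2·9.353) = 0.2459.
%OS = 100·exp(−πζ/√(1−ζ²)) = 100·exp(−π·0.2459/√0.9395) = 45.1%.

45.1%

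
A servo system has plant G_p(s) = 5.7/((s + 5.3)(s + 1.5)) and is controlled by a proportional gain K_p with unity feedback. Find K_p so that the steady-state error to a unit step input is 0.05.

The loop is type 0, so e_ss(step) = 1/(1 + K_pos) with K_pos = K_p·G_p(0).
G_p(0) = 0.717. Require 1/(1 + K_p·0.717) = 0.05, so 1 + 0.717·K_p = 20.
K_p = (20 − 1)/0.717 = 26.5.

K_p = 26.5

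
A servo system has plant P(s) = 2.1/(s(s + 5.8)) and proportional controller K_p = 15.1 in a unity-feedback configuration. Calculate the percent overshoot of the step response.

From 1 + K_pP(s) = 0: s² + 5.8s + 31.71 = 0 ⇒ ω_n = 5.631, ζ = 0.515.
%OS = 100·exp(−πζ/√(1−ζ²)) = 100·exp(−π·0.515/√0.7348) = 15.1%.

15.1%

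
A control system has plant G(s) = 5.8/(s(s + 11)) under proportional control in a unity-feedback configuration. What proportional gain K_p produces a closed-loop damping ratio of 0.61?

Closed-loop characteristic equation: s² + 11s + K_p·5.8 = 0.
So ω_n = √(5.8K_p) and 2ζω_n = 11, giving ζ = 11/(2√(5.8K_p)).
Setting ζ = 0.61: √(5.8K_p) = 11/(2·0.61) = 9.016, so K_p = 81.3/5.8 = 14.

K_p = 14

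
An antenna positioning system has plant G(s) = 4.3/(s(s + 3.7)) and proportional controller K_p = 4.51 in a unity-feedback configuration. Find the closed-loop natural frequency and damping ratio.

ω_n = 4.4 rad/s, ζ = 0.42

1 + K_p·G(s) = 0 gives s² + 3.7s + 19.39 = 0.
So ω_n² = 19.39 ⇒ ω_n = 4.404 rad/s, and ζ = 3.7/(2ω_n) = 0.42.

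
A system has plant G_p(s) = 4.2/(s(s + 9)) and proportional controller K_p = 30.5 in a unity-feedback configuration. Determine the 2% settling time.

Closed-loop characteristic equation: s² + 9s + 128.1 = 0, so ω_n = 11.32 rad/s and ζ = 9/(2·11.32) = 0.3976.
2% settling time T_s ≈ 4/(ζω_n) = 4/4.5 = 0.889 s.

T_s ≈ 0.889 s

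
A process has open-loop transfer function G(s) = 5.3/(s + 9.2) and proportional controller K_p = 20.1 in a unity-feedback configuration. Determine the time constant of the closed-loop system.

τ = 0.00864 s

Closed-loop transfer function: T(s) = K_p·G(s)/(1 + K_p·G(s)) = 106.5/(s + 9.2 + 106.5) = 106.5/(s + 115.7).
Time constant τ = 1/115.7 = 0.00864 s.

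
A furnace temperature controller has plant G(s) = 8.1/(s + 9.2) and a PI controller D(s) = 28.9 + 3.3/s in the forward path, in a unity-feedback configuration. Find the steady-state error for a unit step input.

0

The open loop D(s)G(s) has a pole at the origin (type 1), so the static position error constant is infinite and e_ss = 1/(1+∞) = 0.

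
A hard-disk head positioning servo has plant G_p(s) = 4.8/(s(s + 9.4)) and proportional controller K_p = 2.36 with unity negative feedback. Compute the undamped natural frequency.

ω_n = 3.37 rad/s

The closed-loop denominator is s(s+9.4) + 2.36·4.8 = s² + 9.4s + 11.33.
So ω_n² = 11.33 ⇒ ω_n = 3.366 rad/s, and ζ = 9.4/(2ω_n) = 1.4.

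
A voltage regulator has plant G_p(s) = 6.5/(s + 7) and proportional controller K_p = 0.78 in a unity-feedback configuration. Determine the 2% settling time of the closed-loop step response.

Closed-loop transfer function: T(s) = K_p·G_p(s)/(1 + K_p·G_p(s)) = 5.07/(s + 7 + 5.07) = 5.07/(s + 12.07).
Time constant τ = 1/12.07 = 0.08285 s, so the 2% settling time is about 4τ = 0.331 s.

T_s ≈ 0.331 s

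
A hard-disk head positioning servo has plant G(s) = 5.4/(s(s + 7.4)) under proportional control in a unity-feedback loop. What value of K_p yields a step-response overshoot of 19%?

From %OS = 100·exp(−πζ/√(1−ζ²)) = 19%, ζ = −ln(0.19)/√(π²+ln²(0.19)) = 0.4673.
Characteristic equation s² + 7.4s + 5.4K_p = 0 gives ζ = 7.4/(2√(5.4K_p)).
Setting ζ = 0.4673: √(5.4K_p) = 7.4/(2·0.4673) = 7.917, so K_p = 62.68/5.4 = 11.6.

K_p = 11.6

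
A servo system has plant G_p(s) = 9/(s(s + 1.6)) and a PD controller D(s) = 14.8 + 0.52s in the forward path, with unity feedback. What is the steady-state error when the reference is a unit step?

The open loop D(s)G_p(s) has a pole at the origin (type 1), so the static position error constant is infinite and e_ss = 1/(1+∞) = 0.

0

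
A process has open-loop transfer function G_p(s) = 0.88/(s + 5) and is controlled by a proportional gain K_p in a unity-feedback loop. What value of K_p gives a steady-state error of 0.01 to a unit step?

For a type-0 loop with proportional control, e_ss = 1/(1 + K_p·G_p(0)).
G_p(0) = 0.176. Require 1/(1 + K_p·0.176) = 0.01, so 1 + 0.176·K_p = 100.
K_p = (100 − 1)/0.176 = 562.

K_p = 562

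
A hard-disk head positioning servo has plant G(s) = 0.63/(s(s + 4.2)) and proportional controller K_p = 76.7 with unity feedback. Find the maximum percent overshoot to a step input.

The closed-loop denominator s² + 4.2s + 48.32 gives ω_n = √48.32 = 6.951 and ζ = 4.2/(2ω_n) = 0.3021.
%OS = 100·exp(−πζ/√(1−ζ²)) = 100·exp(−π·0.3021/√0.9087) = 37%.

37%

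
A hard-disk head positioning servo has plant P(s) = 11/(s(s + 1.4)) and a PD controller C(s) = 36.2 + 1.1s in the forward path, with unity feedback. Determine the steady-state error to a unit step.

The open loop C(s)P(s) has a pole at the origin (type 1), so the static position error constant is infinite and e_ss = 1/(1+∞) = 0.

0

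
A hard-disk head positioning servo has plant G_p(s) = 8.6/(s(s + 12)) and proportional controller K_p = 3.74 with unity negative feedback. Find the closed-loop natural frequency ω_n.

ω_n = 5.67 rad/s

With unity feedback the closed-loop characteristic equation is s² + 12s + 3.74·8.6 = s² + 12s + 32.16 = 0.
So ω_n² = 32.16 ⇒ ω_n = 5.671 rad/s, and ζ = 12/(2ω_n) = 1.06.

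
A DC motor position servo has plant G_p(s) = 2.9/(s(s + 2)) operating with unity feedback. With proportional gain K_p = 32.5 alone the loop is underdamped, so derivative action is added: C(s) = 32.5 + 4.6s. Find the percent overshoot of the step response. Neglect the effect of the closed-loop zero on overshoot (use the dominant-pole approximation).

1.74%

Forward path: (32.5 + 4.6s)·2.9/(s(s+2)). The closed-loop characteristic equation is s² + (2 + 2.9·4.6)s + 2.9·32.5 = 0.
That is s² + 15.34s + 94.25 = 0, so ω_n = 9.708 rad/s and ζ = 15.34/(2·9.708) = 0.7901.
%OS = 100·exp(−πζ/√(1−ζ²)) = 1.74%.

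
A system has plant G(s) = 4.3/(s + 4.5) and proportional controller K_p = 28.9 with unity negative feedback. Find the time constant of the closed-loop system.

Closed-loop transfer function: T(s) = K_p·G(s)/(1 + K_p·G(s)) = 124.3/(s + 4.5 + 124.3) = 124.3/(s + 128.8).
Time constant τ = 1/128.8 = 0.00777 s.

τ = 0.00777 s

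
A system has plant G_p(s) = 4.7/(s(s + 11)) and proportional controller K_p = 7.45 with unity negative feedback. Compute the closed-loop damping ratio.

The closed-loop denominator is s(s+11) + 7.45·4.7 = s² + 11s + 35.02.
Matching s² + 2ζω_n s + ω_n²: ω_n = √35.02 = 5.917 rad/s and 2ζω_n = 11, so ζ = 11/(2·5.917) = 0.929.

ζ = 0.929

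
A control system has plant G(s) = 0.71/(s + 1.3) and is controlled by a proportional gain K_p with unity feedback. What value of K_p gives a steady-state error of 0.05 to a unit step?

The loop is type 0, so e_ss(step) = 1/(1 + K_pos) with K_pos = K_p·G(0).
G(0) = 0.5462. Require 1/(1 + K_p·0.5462) = 0.05, so 1 + 0.5462·K_p = 20.
K_p = (20 − 1)/0.5462 = 34.8.

K_p = 34.8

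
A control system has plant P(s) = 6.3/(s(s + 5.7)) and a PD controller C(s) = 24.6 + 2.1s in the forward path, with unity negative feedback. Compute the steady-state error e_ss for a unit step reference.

0

The open loop C(s)P(s) has a pole at the origin (type 1), so the static position error constant is infinite and e_ss = 1/(1+∞) = 0.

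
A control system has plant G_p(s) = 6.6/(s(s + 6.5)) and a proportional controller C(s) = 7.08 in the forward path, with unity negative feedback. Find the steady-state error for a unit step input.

The open loop C(s)G_p(s) has a pole at the origin (type 1), so the static position error constant is infinite and e_ss = 1/(1+∞) = 0.

0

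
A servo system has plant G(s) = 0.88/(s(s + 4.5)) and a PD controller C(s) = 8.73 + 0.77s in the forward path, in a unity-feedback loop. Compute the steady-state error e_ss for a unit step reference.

The open loop C(s)G(s) has a pole at the origin (type 1), so the static position error constant is infinite and e_ss = 1/(1+∞) = 0.

0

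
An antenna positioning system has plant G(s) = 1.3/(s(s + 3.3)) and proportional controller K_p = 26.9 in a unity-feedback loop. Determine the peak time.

Closed-loop characteristic equation: s² + 3.3s + 34.97 = 0, so ω_n = 5.914 rad/s and ζ = 3.3/(2·5.914) = 0.279.
Damped frequency ω_d = ω_n√(1−ζ²) = 5.679 rad/s, so peak time T_p = π/ω_d = 0.553 s.

T_p = 0.553 s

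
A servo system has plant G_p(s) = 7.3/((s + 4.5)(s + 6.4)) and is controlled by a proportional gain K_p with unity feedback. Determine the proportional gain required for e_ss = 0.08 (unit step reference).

Steady-state error for a unit step on this type-0 loop is 1/(1 + K_p·G_p(0)).
G_p(0) = 0.2535. Require 1/(1 + K_p·0.2535) = 0.08, so 1 + 0.2535·K_p = 12.5.
K_p = (12.5 − 1)/0.2535 = 45.4.

K_p = 45.4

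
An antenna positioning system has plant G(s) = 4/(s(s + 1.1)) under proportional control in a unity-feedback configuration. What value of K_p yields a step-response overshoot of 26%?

From %OS = 100·exp(−πζ/√(1−ζ²)) = 26%, ζ = −ln(0.26)/√(π²+ln²(0.26)) = 0.3941.
Characteristic equation s² + 1.1s + 4K_p = 0 gives ζ = 1.1/(2√(4K_p)).
Setting ζ = 0.3941: √(4K_p) = 1.1/(2·0.3941) = 1.396, so K_p = 1.948/4 = 0.487.

K_p = 0.487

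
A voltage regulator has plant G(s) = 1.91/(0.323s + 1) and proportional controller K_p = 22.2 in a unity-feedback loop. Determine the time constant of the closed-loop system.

τ = 0.00744 s

Closed loop: T(s) = K_p·G/(1+K_p·G) = 42.4/(0.323s + 1 + 42.4), with pole at s = −(1 + 42.4)/0.323 = −134.4.
Closed-loop time constant τ = 1/134.4 = 0.00744 s.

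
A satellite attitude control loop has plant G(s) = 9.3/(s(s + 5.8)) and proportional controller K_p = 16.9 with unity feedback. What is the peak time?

From 1 + K_pG(s) = 0: s² + 5.8s + 157.2 = 0 ⇒ ω_n = 12.54, ζ = 0.2313.
Damped frequency ω_d = ω_n√(1−ζ²) = 12.2 rad/s, so peak time T_p = π/ω_d = 0.258 s.

T_p = 0.258 s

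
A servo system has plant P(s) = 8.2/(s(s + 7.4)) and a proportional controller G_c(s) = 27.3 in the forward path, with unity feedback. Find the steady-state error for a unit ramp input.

The loop has one pole at the origin (type 1). Velocity error constant K_v = lim_{s→0} s·G_c(s)P(s) = 27.3·8.2/7.4 = 30.25.
Steady-state error to a unit ramp: e_ss = 1/K_v = 0.0331.

0.0331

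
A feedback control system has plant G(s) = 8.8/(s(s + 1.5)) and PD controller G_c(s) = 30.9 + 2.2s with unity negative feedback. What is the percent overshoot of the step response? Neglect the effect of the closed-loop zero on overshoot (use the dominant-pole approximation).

Forward path: (30.9 + 2.2s)·8.8/(s(s+1.5)). The closed-loop characteristic equation is s² + (1.5 + 8.8·2.2)s + 8.8·30.9 = 0.
That is s² + 20.86s + 271.9 = 0, so ω_n = 16.49 rad/s and ζ = 20.86/(2·16.49) = 0.6325.
%OS = 100·exp(−πζ/√(1−ζ²)) = 7.69%.

7.69%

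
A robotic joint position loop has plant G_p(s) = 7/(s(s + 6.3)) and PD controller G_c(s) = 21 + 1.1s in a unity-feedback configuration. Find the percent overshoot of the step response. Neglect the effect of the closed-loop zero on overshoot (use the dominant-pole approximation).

10.8%

Forward path: (21 + 1.1s)·7/(s(s+6.3)). The closed-loop characteristic equation is s² + (6.3 + 7·1.1)s + 7·21 = 0.
That is s² + 14s + 147 = 0, so ω_n = 12.12 rad/s and ζ = 14/(2·12.12) = 0.5774.
%OS = 100·exp(−πζ/√(1−ζ²)) = 10.8%.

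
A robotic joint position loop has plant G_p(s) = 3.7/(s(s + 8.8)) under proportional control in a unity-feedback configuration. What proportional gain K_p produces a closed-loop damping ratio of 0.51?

K_p = 20.1

Closed-loop characteristic equation: s² + 8.8s + K_p·3.7 = 0.
So ω_n = √(3.7K_p) and 2ζω_n = 8.8, giving ζ = 8.8/(2√(3.7K_p)).
Setting ζ = 0.51: √(3.7K_p) = 8.8/(2·0.51) = 8.627, so K_p = 74.43/3.7 = 20.1.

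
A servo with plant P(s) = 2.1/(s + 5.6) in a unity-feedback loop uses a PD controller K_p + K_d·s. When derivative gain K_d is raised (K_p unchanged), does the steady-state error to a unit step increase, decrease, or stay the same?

At s = 0 the derivative term contributes nothing: C(0) = K_p regardless of K_d, so K_pos = K_p·P(0) and e_ss are unchanged.

unchanged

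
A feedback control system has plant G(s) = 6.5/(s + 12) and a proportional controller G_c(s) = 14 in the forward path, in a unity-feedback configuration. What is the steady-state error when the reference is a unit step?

The loop is type 0. Static position error constant K_pos = G_c(0)·G(0) = 14·0.5417 = 7.583.
Steady-state error to a unit step: e_ss = 1/(1+K_pos) = 1/8.583 = 0.117.

0.117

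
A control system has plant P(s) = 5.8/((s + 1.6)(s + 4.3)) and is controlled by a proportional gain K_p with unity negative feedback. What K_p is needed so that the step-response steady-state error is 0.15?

The loop is type 0, so e_ss(step) = 1/(1 + K_pos) with K_pos = K_p·P(0).
P(0) = 0.843. Require 1/(1 + K_p·0.843) = 0.15, so 1 + 0.843·K_p = 6.667.
K_p = (6.667 − 1)/0.843 = 6.72.

K_p = 6.72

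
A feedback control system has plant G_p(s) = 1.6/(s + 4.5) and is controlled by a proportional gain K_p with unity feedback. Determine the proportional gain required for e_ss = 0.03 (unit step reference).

The loop is type 0, so e_ss(step) = 1/(1 + K_pos) with K_pos = K_p·G_p(0).
G_p(0) = 0.3556. Require 1/(1 + K_p·0.3556) = 0.03, so 1 + 0.3556·K_p = 33.33.
K_p = (33.33 − 1)/0.3556 = 90.9.

K_p = 90.9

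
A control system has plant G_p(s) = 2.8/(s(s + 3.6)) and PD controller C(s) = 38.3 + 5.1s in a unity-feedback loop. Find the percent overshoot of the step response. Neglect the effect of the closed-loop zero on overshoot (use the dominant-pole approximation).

0.464%

Forward path: (38.3 + 5.1s)·2.8/(s(s+3.6)). The closed-loop characteristic equation is s² + (3.6 + 2.8·5.1)s + 2.8·38.3 = 0.
That is s² + 17.88s + 107.2 = 0, so ω_n = 10.36 rad/s and ζ = 17.88/(2·10.36) = 0.8633.
%OS = 100·exp(−πζ/√(1−ζ²)) = 0.464%.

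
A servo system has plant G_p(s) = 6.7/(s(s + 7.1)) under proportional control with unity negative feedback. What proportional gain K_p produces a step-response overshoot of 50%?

K_p = 40.5

From %OS = 100·exp(−πζ/√(1−ζ²)) = 50%, ζ = −ln(0.5)/√(π²+ln²(0.5)) = 0.2155.
Characteristic equation s² + 7.1s + 6.7K_p = 0 gives ζ = 7.1/(2√(6.7K_p)).
Setting ζ = 0.2155: √(6.7K_p) = 7.1/(2·0.2155) = 16.48, so K_p = 271.5/6.7 = 40.5.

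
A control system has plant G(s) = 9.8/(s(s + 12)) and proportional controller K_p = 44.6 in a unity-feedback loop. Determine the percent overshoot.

39%

From 1 + K_pG(s) = 0: s² + 12s + 437.1 = 0 ⇒ ω_n = 20.91, ζ = 0.287.
%OS = 100·exp(−πζ/√(1−ζ²)) = 100·exp(−π·0.287/√0.9176) = 39%.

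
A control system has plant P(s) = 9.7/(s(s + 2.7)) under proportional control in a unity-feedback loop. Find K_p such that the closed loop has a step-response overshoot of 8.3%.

From %OS = 100·exp(−πζ/√(1−ζ²)) = 8.3%, ζ = −ln(0.083)/√(π²+ln²(0.083)) = 0.621.
Characteristic equation s² + 2.7s + 9.7K_p = 0 gives ζ = 2.7/(2√(9.7K_p)).
Setting ζ = 0.621: √(9.7K_p) = 2.7/(2·0.621) = 2.174, so K_p = 4.726/9.7 = 0.487.

K_p = 0.487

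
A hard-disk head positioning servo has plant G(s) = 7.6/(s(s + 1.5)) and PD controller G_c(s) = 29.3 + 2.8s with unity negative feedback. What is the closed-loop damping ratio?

Forward path: (29.3 + 2.8s)·7.6/(s(s+1.5)). The closed-loop characteristic equation is s² + (1.5 + 7.6·2.8)s + 7.6·29.3 = 0.
That is s² + 22.78s + 222.7 = 0, so ω_n = 14.92 rad/s and ζ = 22.78/(2·14.92) = 0.7633.

ζ = 0.763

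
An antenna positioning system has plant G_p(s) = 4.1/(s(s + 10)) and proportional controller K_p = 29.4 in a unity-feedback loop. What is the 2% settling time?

From 1 + K_pG_p(s) = 0: s² + 10s + 120.5 = 0 ⇒ ω_n = 10.98, ζ = 0.4554.
2% settling time T_s ≈ 4/(ζω_n) = 4/5 = 0.8 s.

T_s ≈ 0.8 s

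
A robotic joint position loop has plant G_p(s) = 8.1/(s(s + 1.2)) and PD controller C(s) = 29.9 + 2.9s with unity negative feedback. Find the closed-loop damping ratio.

ζ = 0.793

Forward path: (29.9 + 2.9s)·8.1/(s(s+1.2)). The closed-loop characteristic equation is s² + (1.2 + 8.1·2.9)s + 8.1·29.9 = 0.
That is s² + 24.69s + 242.2 = 0, so ω_n = 15.56 rad/s and ζ = 24.69/(2·15.56) = 0.7933.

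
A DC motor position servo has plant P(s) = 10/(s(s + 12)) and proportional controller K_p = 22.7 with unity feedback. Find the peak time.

T_p = 0.227 s

The closed-loop denominator s² + 12s + 227 gives ω_n = √227 = 15.07 and ζ = 12/(2ω_n) = 0.3982.
Damped frequency ω_d = ω_n√(1−ζ²) = 13.82 rad/s, so peak time T_p = π/ω_d = 0.227 s.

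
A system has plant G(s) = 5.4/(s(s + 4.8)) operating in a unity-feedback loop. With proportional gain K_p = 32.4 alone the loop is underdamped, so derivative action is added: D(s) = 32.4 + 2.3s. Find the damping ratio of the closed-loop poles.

ζ = 0.651

Forward path: (32.4 + 2.3s)·5.4/(s(s+4.8)). The closed-loop characteristic equation is s² + (4.8 + 5.4·2.3)s + 5.4·32.4 = 0.
That is s² + 17.22s + 175 = 0, so ω_n = 13.23 rad/s and ζ = 17.22/(2·13.23) = 0.6509.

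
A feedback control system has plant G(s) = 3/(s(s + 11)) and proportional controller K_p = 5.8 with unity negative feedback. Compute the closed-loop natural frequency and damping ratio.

The closed-loop denominator is s(s+11) + 5.8·3 = s² + 11s + 17.4.
Matching s² + 2ζω_n s + ω_n²: ω_n = √17.4 = 4.171 rad/s and 2ζω_n = 11, so ζ = 11/(2·4.171) = 1.32.

ω_n = 4.17 rad/s, ζ = 1.32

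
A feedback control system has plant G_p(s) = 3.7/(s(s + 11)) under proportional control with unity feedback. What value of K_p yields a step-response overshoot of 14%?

K_p = 29

From %OS = 100·exp(−πζ/√(1−ζ²)) = 14%, ζ = −ln(0.14)/√(π²+ln²(0.14)) = 0.5305.
Characteristic equation s² + 11s + 3.7K_p = 0 gives ζ = 11/(2√(3.7K_p)).
Setting ζ = 0.5305: √(3.7K_p) = 11/(2·0.5305) = 10.37, so K_p = 107.5/3.7 = 29.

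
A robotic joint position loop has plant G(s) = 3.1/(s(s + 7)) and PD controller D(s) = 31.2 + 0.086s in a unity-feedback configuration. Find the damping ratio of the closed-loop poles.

Forward path: (31.2 + 0.086s)·3.1/(s(s+7)). The closed-loop characteristic equation is s² + (7 + 3.1·0.086)s + 3.1·31.2 = 0.
That is s² + 7.267s + 96.72 = 0, so ω_n = 9.835 rad/s and ζ = 7.267/(2·9.835) = 0.3694.

ζ = 0.369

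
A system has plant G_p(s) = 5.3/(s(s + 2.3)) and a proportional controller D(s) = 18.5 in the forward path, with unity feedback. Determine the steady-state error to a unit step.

0

The open loop D(s)G_p(s) has a pole at the origin (type 1), so the static position error constant is infinite and e_ss = 1/(1+∞) = 0.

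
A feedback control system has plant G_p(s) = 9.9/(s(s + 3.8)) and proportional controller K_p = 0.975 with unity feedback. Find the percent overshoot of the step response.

The closed-loop denominator s² + 3.8s + 9.652 gives ω_n = √9.652 = 3.107 and ζ = 3.8/(2ω_n) = 0.6116.
%OS = 100·exp(−πζ/√(1−ζ²)) = 100·exp(−π·0.6116/√0.626) = 8.82%.

8.82%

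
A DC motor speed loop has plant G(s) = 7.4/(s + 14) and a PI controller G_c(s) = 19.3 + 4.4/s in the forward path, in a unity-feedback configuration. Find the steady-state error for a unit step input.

0

The open loop G_c(s)G(s) has a pole at the origin (type 1), so the static position error constant is infinite and e_ss = 1/(1+∞) = 0.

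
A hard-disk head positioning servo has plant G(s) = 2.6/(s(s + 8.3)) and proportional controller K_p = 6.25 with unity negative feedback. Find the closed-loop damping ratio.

1 + K_p·G(s) = 0 gives s² + 8.3s + 16.25 = 0.
So ω_n² = 16.25 ⇒ ω_n = 4.031 rad/s, and ζ = 8.3/(2ω_n) = 1.03.

ζ = 1.03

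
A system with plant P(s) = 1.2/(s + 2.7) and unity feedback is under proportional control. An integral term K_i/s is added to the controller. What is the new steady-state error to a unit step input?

The integrator makes K_pos = lim_{s→0} C(s)G(s) infinite, so e_ss = 1/(1+K_pos) = 0.

0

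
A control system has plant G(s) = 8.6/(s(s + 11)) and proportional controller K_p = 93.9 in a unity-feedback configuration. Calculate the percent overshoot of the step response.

53.8%

Closed-loop characteristic equation: s² + 11s + 807.5 = 0, so ω_n = 28.42 rad/s and ζ = 11/(2·28.42) = 0.1935.
%OS = 100·exp(−πζ/√(1−ζ²)) = 100·exp(−π·0.1935/√0.9625) = 53.8%.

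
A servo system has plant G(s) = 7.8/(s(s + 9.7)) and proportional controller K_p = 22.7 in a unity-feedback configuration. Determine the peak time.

T_p = 0.254 s

The closed-loop denominator s² + 9.7s + 177.1 gives ω_n = √177.1 = 13.31 and ζ = 9.7/(2ω_n) = 0.3645.
Damped frequency ω_d = ω_n√(1−ζ²) = 12.39 rad/s, so peak time T_p = π/ω_d = 0.254 s.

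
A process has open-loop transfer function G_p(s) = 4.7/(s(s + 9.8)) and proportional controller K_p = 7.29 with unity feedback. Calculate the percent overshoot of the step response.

Closed-loop characteristic equation: s² + 9.8s + 34.26 = 0, so ω_n = 5.853 rad/s and ζ = 9.8/(2·5.853) = 0.8371.
%OS = 100·exp(−πζ/√(1−ζ²)) = 100·exp(−π·0.8371/√0.2992) = 0.817%.

0.817%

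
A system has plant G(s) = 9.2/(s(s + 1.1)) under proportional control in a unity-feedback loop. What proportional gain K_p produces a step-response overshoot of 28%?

From %OS = 100·exp(−πζ/√(1−ζ²)) = 28%, ζ = −ln(0.28)/√(π²+ln²(0.28)) = 0.3755.
Characteristic equation s² + 1.1s + 9.2K_p = 0 gives ζ = 1.1/(2√(9.2K_p)).
Setting ζ = 0.3755: √(9.2K_p) = 1.1/(2·0.3755) = 1.465, so K_p = 2.145/9.2 = 0.233.

K_p = 0.233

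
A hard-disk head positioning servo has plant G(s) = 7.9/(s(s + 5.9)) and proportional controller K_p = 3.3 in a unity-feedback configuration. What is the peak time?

From 1 + K_pG(s) = 0: s² + 5.9s + 26.07 = 0 ⇒ ω_n = 5.106, ζ = 0.5778.
Damped frequency ω_d = ω_n√(1−ζ²) = 4.167 rad/s, so peak time T_p = π/ω_d = 0.754 s.

T_p = 0.754 s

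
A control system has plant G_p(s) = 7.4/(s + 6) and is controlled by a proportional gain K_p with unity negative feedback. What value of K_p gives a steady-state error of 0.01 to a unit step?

K_p = 80.3

Steady-state error for a unit step on this type-0 loop is 1/(1 + K_p·G_p(0)).
G_p(0) = 1.233. Require 1/(1 + K_p·1.233) = 0.01, so 1 + 1.233·K_p = 100.
K_p = (100 − 1)/1.233 = 80.3.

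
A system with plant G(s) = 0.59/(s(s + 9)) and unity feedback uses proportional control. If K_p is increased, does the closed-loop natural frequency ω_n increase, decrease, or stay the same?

ω_n = √(0.59·K_p), which grows with K_p.

increase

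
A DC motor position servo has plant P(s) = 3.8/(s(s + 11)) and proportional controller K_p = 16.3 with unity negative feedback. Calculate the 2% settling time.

The closed-loop denominator s² + 11s + 61.94 gives ω_n = √61.94 = 7.87 and ζ = 11/(2ω_n) = 0.6988.
2% settling time T_s ≈ 4/(ζω_n) = 4/5.5 = 0.727 s.

T_s ≈ 0.727 s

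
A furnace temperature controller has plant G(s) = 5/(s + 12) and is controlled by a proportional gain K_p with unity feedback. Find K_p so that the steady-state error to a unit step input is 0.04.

For a type-0 loop with proportional control, e_ss = 1/(1 + K_p·G(0)).
G(0) = 0.4167. Require 1/(1 + K_p·0.4167) = 0.04, so 1 + 0.4167·K_p = 25.
K_p = (25 − 1)/0.4167 = 57.6.

K_p = 57.6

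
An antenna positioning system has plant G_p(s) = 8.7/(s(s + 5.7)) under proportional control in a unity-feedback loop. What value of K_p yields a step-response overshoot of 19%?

K_p = 4.27

From %OS = 100·exp(−πζ/√(1−ζ²)) = 19%, ζ = −ln(0.19)/√(π²+ln²(0.19)) = 0.4673.
Characteristic equation s² + 5.7s + 8.7K_p = 0 gives ζ = 5.7/(2√(8.7K_p)).
Setting ζ = 0.4673: √(8.7K_p) = 5.7/(2·0.4673) = 6.098, so K_p = 37.19/8.7 = 4.27.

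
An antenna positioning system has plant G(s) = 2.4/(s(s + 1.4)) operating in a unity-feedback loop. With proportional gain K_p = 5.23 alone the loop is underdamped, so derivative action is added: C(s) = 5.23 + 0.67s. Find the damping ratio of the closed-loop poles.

Forward path: (5.23 + 0.67s)·2.4/(s(s+1.4)). The closed-loop characteristic equation is s² + (1.4 + 2.4·0.67)s + 2.4·5.23 = 0.
That is s² + 3.008s + 12.55 = 0, so ω_n = 3.543 rad/s and ζ = 3.008/(2·3.543) = 0.4245.

ζ = 0.425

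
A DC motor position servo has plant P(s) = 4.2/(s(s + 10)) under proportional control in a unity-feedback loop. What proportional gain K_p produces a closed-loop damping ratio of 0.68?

K_p = 12.9

Closed-loop characteristic equation: s² + 10s + K_p·4.2 = 0.
So ω_n = √(4.2K_p) and 2ζω_n = 10, giving ζ = 10/(2√(4.2K_p)).
Setting ζ = 0.68: √(4.2K_p) = 10/(2·0.68) = 7.353, so K_p = 54.07/4.2 = 12.9.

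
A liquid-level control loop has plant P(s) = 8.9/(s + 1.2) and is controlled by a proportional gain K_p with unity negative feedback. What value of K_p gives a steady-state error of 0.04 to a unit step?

Steady-state error for a unit step on this type-0 loop is 1/(1 + K_p·P(0)).
P(0) = 7.417. Require 1/(1 + K_p·7.417) = 0.04, so 1 + 7.417·K_p = 25.
K_p = (25 − 1)/7.417 = 3.24.

K_p = 3.24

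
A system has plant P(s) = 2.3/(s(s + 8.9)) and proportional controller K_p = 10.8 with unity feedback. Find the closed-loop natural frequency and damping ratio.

With unity feedback the closed-loop characteristic equation is s² + 8.9s + 10.8·2.3 = s² + 8.9s + 24.84 = 0.
So ω_n² = 24.84 ⇒ ω_n = 4.984 rad/s, and ζ = 8.9/(2ω_n) = 0.893.

ω_n = 4.98 rad/s, ζ = 0.893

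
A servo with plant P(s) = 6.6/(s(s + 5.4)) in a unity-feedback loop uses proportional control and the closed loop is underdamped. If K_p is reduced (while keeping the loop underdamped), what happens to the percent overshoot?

ζ = 5.4/(2√(6.6K_p)) rises as K_p falls; higher damping means less overshoot.

decrease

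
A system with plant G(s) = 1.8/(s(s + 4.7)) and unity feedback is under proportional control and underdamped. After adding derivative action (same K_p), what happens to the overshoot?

With PD the characteristic equation becomes s² + (a + K·K_d)s + K·K_p = 0; the damping term grows, ζ rises, overshoot falls.

decrease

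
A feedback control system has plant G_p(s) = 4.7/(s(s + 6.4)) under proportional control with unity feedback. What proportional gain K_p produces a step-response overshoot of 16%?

K_p = 8.58

From %OS = 100·exp(−πζ/√(1−ζ²)) = 16%, ζ = −ln(0.16)/√(π²+ln²(0.16)) = 0.5039.
Characteristic equation s² + 6.4s + 4.7K_p = 0 gives ζ = 6.4/(2√(4.7K_p)).
Setting ζ = 0.5039: √(4.7K_p) = 6.4/(2·0.5039) = 6.351, so K_p = 40.33/4.7 = 8.58.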